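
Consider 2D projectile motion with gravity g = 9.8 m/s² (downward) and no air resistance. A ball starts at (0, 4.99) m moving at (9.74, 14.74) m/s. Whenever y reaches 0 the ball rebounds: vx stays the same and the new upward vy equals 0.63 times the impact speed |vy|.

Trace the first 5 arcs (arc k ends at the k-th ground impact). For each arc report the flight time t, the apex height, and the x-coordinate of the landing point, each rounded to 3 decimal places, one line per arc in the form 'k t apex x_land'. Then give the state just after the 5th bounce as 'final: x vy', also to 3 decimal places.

Arc 1: start y=4.990, vy=14.740 → t=3.315, apex=16.075, x_land=32.291, impact vy=-17.750
  bounce: vy ← 0.63·17.750 = 11.183
Arc 2: start y=0.000, vy=11.183 → t=2.282, apex=6.380, x_land=54.520, impact vy=-11.183
  bounce: vy ← 0.63·11.183 = 7.045
Arc 3: start y=0.000, vy=7.045 → t=1.438, apex=2.532, x_land=68.524, impact vy=-7.045
  bounce: vy ← 0.63·7.045 = 4.438
Arc 4: start y=0.000, vy=4.438 → t=0.906, apex=1.005, x_land=77.346, impact vy=-4.438
  bounce: vy ← 0.63·4.438 = 2.796
Arc 5: start y=0.000, vy=2.796 → t=0.571, apex=0.399, x_land=82.904, impact vy=-2.796
  bounce: vy ← 0.63·2.796 = 1.762

1 3.315 16.075 32.291
2 2.282 6.380 54.520
3 1.438 2.532 68.524
4 0.906 1.005 77.346
5 0.571 0.399 82.904
final: 82.904 1.762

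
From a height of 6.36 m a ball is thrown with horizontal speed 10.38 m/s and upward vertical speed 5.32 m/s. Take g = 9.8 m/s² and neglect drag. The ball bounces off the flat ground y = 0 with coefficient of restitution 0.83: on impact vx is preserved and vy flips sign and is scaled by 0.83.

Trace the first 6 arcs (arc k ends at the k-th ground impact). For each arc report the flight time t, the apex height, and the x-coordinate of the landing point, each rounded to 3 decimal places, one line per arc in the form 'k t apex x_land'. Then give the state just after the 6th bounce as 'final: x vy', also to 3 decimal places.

1 1.805 7.804 18.734
2 2.095 5.376 40.480
3 1.739 3.704 58.528
4 1.443 2.551 73.509
5 1.198 1.758 85.942
6 0.994 1.211 96.262
final: 96.262 4.043

Arc 1: start y=6.360, vy=5.320 → t=1.805, apex=7.804, x_land=18.734, impact vy=-12.368
  bounce: vy ← 0.83·12.368 = 10.265
Arc 2: start y=0.000, vy=10.265 → t=2.095, apex=5.376, x_land=40.480, impact vy=-10.265
  bounce: vy ← 0.83·10.265 = 8.520
Arc 3: start y=0.000, vy=8.520 → t=1.739, apex=3.704, x_land=58.528, impact vy=-8.520
  bounce: vy ← 0.83·8.520 = 7.072
Arc 4: start y=0.000, vy=7.072 → t=1.443, apex=2.551, x_land=73.509, impact vy=-7.072
  bounce: vy ← 0.83·7.072 = 5.869
Arc 5: start y=0.000, vy=5.869 → t=1.198, apex=1.758, x_land=85.942, impact vy=-5.869
  bounce: vy ← 0.83·5.869 = 4.872
Arc 6: start y=0.000, vy=4.872 → t=0.994, apex=1.211, x_land=96.262, impact vy=-4.872
  bounce: vy ← 0.83·4.872 = 4.043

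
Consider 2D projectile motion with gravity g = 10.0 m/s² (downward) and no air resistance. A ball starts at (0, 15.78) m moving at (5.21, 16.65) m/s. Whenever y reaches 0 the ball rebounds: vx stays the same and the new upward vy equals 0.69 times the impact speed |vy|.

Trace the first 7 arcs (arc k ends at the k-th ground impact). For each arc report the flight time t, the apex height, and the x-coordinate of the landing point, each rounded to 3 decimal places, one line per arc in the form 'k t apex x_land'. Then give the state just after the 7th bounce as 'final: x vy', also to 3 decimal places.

Arc 1: start y=15.780, vy=16.650 → t=4.100, apex=29.641, x_land=21.360, impact vy=-24.348
  bounce: vy ← 0.69·24.348 = 16.800
Arc 2: start y=0.000, vy=16.800 → t=3.360, apex=14.112, x_land=38.866, impact vy=-16.800
  bounce: vy ← 0.69·16.800 = 11.592
Arc 3: start y=0.000, vy=11.592 → t=2.318, apex=6.719, x_land=50.945, impact vy=-11.592
  bounce: vy ← 0.69·11.592 = 7.999
Arc 4: start y=0.000, vy=7.999 → t=1.600, apex=3.199, x_land=59.279, impact vy=-7.999
  bounce: vy ← 0.69·7.999 = 5.519
Arc 5: start y=0.000, vy=5.519 → t=1.104, apex=1.523, x_land=65.030, impact vy=-5.519
  bounce: vy ← 0.69·5.519 = 3.808
Arc 6: start y=0.000, vy=3.808 → t=0.762, apex=0.725, x_land=68.998, impact vy=-3.808
  bounce: vy ← 0.69·3.808 = 2.628
Arc 7: start y=0.000, vy=2.628 → t=0.526, apex=0.345, x_land=71.736, impact vy=-2.628
  bounce: vy ← 0.69·2.628 = 1.813

1 4.100 29.641 21.360
2 3.360 14.112 38.866
3 2.318 6.719 50.945
4 1.600 3.199 59.279
5 1.104 1.523 65.030
6 0.762 0.725 68.998
7 0.526 0.345 71.736
final: 71.736 1.813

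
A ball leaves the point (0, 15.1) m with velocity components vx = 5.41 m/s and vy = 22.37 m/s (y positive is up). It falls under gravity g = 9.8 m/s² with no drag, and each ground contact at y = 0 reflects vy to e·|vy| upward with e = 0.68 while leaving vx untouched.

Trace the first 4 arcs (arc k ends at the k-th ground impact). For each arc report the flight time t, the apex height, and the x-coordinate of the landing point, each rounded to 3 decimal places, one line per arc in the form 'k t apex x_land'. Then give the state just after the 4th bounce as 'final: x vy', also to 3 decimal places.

Arc 1: start y=15.100, vy=22.370 → t=5.162, apex=40.631, x_land=27.928, impact vy=-28.220
  bounce: vy ← 0.68·28.220 = 19.190
Arc 2: start y=0.000, vy=19.190 → t=3.916, apex=18.788, x_land=49.115, impact vy=-19.190
  bounce: vy ← 0.68·19.190 = 13.049
Arc 3: start y=0.000, vy=13.049 → t=2.663, apex=8.688, x_land=63.522, impact vy=-13.049
  bounce: vy ← 0.68·13.049 = 8.873
Arc 4: start y=0.000, vy=8.873 → t=1.811, apex=4.017, x_land=73.319, impact vy=-8.873
  bounce: vy ← 0.68·8.873 = 6.034

1 5.162 40.631 27.928
2 3.916 18.788 49.115
3 2.663 8.688 63.522
4 1.811 4.017 73.319
final: 73.319 6.034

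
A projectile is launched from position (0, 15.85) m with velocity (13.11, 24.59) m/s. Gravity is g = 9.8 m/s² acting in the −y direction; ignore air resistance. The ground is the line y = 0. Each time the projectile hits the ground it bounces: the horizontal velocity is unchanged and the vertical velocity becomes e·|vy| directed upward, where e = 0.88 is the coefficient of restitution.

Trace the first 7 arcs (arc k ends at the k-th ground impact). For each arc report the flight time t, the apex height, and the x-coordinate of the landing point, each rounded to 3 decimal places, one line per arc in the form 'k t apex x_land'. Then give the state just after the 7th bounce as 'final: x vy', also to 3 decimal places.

1 5.596 46.700 73.368
2 5.433 36.165 144.601
3 4.781 28.006 207.285
4 4.208 21.688 262.448
5 3.703 16.795 310.991
6 3.258 13.006 353.708
7 2.867 10.072 391.300
final: 391.300 12.364

Arc 1: start y=15.850, vy=24.590 → t=5.596, apex=46.700, x_land=73.368, impact vy=-30.254
  bounce: vy ← 0.88·30.254 = 26.624
Arc 2: start y=0.000, vy=26.624 → t=5.433, apex=36.165, x_land=144.601, impact vy=-26.624
  bounce: vy ← 0.88·26.624 = 23.429
Arc 3: start y=0.000, vy=23.429 → t=4.781, apex=28.006, x_land=207.285, impact vy=-23.429
  bounce: vy ← 0.88·23.429 = 20.618
Arc 4: start y=0.000, vy=20.618 → t=4.208, apex=21.688, x_land=262.448, impact vy=-20.618
  bounce: vy ← 0.88·20.618 = 18.143
Arc 5: start y=0.000, vy=18.143 → t=3.703, apex=16.795, x_land=310.991, impact vy=-18.143
  bounce: vy ← 0.88·18.143 = 15.966
Arc 6: start y=0.000, vy=15.966 → t=3.258, apex=13.006, x_land=353.708, impact vy=-15.966
  bounce: vy ← 0.88·15.966 = 14.050
Arc 7: start y=0.000, vy=14.050 → t=2.867, apex=10.072, x_land=391.300, impact vy=-14.050
  bounce: vy ← 0.88·14.050 = 12.364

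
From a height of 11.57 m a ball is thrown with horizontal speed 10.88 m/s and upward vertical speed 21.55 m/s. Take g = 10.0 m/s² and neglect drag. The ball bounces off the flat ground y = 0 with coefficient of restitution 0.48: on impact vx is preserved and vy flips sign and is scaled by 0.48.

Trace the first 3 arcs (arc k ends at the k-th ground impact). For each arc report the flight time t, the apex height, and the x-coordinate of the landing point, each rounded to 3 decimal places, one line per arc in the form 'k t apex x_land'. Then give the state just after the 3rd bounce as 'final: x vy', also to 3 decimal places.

1 4.793 34.790 52.146
2 2.532 8.016 79.697
3 1.216 1.847 92.922
final: 92.922 2.917

Arc 1: start y=11.570, vy=21.550 → t=4.793, apex=34.790, x_land=52.146, impact vy=-26.378
  bounce: vy ← 0.48·26.378 = 12.661
Arc 2: start y=0.000, vy=12.661 → t=2.532, apex=8.016, x_land=79.697, impact vy=-12.661
  bounce: vy ← 0.48·12.661 = 6.078
Arc 3: start y=0.000, vy=6.078 → t=1.216, apex=1.847, x_land=92.922, impact vy=-6.078
  bounce: vy ← 0.48·6.078 = 2.917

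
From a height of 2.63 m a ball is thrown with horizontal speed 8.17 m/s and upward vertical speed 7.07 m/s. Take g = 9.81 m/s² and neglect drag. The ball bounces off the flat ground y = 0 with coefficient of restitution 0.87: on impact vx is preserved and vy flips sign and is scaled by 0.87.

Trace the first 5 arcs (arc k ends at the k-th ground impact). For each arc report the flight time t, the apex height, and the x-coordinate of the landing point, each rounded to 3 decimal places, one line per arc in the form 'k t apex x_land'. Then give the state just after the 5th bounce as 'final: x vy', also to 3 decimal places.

Arc 1: start y=2.630, vy=7.070 → t=1.748, apex=5.178, x_land=14.282, impact vy=-10.079
  bounce: vy ← 0.87·10.079 = 8.769
Arc 2: start y=0.000, vy=8.769 → t=1.788, apex=3.919, x_land=28.888, impact vy=-8.769
  bounce: vy ← 0.87·8.769 = 7.629
Arc 3: start y=0.000, vy=7.629 → t=1.555, apex=2.966, x_land=41.594, impact vy=-7.629
  bounce: vy ← 0.87·7.629 = 6.637
Arc 4: start y=0.000, vy=6.637 → t=1.353, apex=2.245, x_land=52.649, impact vy=-6.637
  bounce: vy ← 0.87·6.637 = 5.774
Arc 5: start y=0.000, vy=5.774 → t=1.177, apex=1.699, x_land=62.267, impact vy=-5.774
  bounce: vy ← 0.87·5.774 = 5.024

1 1.748 5.178 14.282
2 1.788 3.919 28.888
3 1.555 2.966 41.594
4 1.353 2.245 52.649
5 1.177 1.699 62.267
final: 62.267 5.024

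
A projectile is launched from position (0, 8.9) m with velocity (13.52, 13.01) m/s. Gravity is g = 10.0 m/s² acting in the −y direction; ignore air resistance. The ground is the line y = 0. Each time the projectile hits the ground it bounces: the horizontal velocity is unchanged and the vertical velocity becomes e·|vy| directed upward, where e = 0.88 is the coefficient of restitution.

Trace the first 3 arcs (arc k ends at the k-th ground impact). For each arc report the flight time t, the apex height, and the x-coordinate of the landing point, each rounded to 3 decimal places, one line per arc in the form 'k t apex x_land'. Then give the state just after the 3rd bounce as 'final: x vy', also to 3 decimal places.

1 3.164 17.363 42.784
2 3.280 13.446 87.126
3 2.886 10.413 126.147
final: 126.147 12.699

Arc 1: start y=8.900, vy=13.010 → t=3.164, apex=17.363, x_land=42.784, impact vy=-18.635
  bounce: vy ← 0.88·18.635 = 16.399
Arc 2: start y=0.000, vy=16.399 → t=3.280, apex=13.446, x_land=87.126, impact vy=-16.399
  bounce: vy ← 0.88·16.399 = 14.431
Arc 3: start y=0.000, vy=14.431 → t=2.886, apex=10.413, x_land=126.147, impact vy=-14.431
  bounce: vy ← 0.88·14.431 = 12.699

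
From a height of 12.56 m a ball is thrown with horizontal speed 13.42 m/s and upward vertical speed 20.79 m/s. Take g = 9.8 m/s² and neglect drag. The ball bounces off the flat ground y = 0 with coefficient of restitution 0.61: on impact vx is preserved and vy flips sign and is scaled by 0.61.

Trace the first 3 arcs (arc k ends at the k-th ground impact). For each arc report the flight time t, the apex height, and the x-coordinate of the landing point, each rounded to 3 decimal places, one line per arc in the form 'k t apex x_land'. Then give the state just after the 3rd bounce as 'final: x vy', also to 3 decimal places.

Arc 1: start y=12.560, vy=20.790 → t=4.779, apex=34.612, x_land=64.137, impact vy=-26.046
  bounce: vy ← 0.61·26.046 = 15.888
Arc 2: start y=0.000, vy=15.888 → t=3.242, apex=12.879, x_land=107.651, impact vy=-15.888
  bounce: vy ← 0.61·15.888 = 9.692
Arc 3: start y=0.000, vy=9.692 → t=1.978, apex=4.792, x_land=134.194, impact vy=-9.692
  bounce: vy ← 0.61·9.692 = 5.912

1 4.779 34.612 64.137
2 3.242 12.879 107.651
3 1.978 4.792 134.194
final: 134.194 5.912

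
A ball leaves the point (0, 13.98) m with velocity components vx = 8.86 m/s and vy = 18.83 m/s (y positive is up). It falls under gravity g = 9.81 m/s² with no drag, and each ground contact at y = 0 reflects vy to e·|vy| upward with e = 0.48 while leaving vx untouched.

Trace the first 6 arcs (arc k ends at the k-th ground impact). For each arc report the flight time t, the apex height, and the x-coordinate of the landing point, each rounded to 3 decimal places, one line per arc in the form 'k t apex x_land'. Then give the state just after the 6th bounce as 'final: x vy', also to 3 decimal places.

1 4.476 32.052 39.655
2 2.454 7.385 61.398
3 1.178 1.701 71.834
4 0.565 0.392 76.844
5 0.271 0.090 79.248
6 0.130 0.021 80.402
final: 80.402 0.307

Arc 1: start y=13.980, vy=18.830 → t=4.476, apex=32.052, x_land=39.655, impact vy=-25.077
  bounce: vy ← 0.48·25.077 = 12.037
Arc 2: start y=0.000, vy=12.037 → t=2.454, apex=7.385, x_land=61.398, impact vy=-12.037
  bounce: vy ← 0.48·12.037 = 5.778
Arc 3: start y=0.000, vy=5.778 → t=1.178, apex=1.701, x_land=71.834, impact vy=-5.778
  bounce: vy ← 0.48·5.778 = 2.773
Arc 4: start y=0.000, vy=2.773 → t=0.565, apex=0.392, x_land=76.844, impact vy=-2.773
  bounce: vy ← 0.48·2.773 = 1.331
Arc 5: start y=0.000, vy=1.331 → t=0.271, apex=0.090, x_land=79.248, impact vy=-1.331
  bounce: vy ← 0.48·1.331 = 0.639
Arc 6: start y=0.000, vy=0.639 → t=0.130, apex=0.021, x_land=80.402, impact vy=-0.639
  bounce: vy ← 0.48·0.639 = 0.307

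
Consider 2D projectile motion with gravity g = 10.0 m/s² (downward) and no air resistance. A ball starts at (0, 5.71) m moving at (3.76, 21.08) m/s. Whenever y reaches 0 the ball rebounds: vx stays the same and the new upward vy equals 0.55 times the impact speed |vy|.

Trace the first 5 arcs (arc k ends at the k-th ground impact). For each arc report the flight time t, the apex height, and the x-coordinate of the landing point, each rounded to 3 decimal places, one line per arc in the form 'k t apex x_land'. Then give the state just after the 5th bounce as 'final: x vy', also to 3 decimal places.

1 4.471 27.928 16.812
2 2.600 8.448 26.587
3 1.430 2.556 31.964
4 0.786 0.773 34.921
5 0.433 0.234 36.547
final: 36.547 1.189

Arc 1: start y=5.710, vy=21.080 → t=4.471, apex=27.928, x_land=16.812, impact vy=-23.634
  bounce: vy ← 0.55·23.634 = 12.999
Arc 2: start y=0.000, vy=12.999 → t=2.600, apex=8.448, x_land=26.587, impact vy=-12.999
  bounce: vy ← 0.55·12.999 = 7.149
Arc 3: start y=0.000, vy=7.149 → t=1.430, apex=2.556, x_land=31.964, impact vy=-7.149
  bounce: vy ← 0.55·7.149 = 3.932
Arc 4: start y=0.000, vy=3.932 → t=0.786, apex=0.773, x_land=34.921, impact vy=-3.932
  bounce: vy ← 0.55·3.932 = 2.163
Arc 5: start y=0.000, vy=2.163 → t=0.433, apex=0.234, x_land=36.547, impact vy=-2.163
  bounce: vy ← 0.55·2.163 = 1.189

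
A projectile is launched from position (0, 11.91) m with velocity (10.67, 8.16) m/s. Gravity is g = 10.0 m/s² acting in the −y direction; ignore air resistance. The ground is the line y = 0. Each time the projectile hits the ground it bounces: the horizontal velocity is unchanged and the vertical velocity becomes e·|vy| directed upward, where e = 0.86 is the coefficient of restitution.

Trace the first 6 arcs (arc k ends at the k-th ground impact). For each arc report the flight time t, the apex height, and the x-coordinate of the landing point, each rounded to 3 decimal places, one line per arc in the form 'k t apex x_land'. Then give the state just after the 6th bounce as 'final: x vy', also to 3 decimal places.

Arc 1: start y=11.910, vy=8.160 → t=2.562, apex=15.239, x_land=27.335, impact vy=-17.458
  bounce: vy ← 0.86·17.458 = 15.014
Arc 2: start y=0.000, vy=15.014 → t=3.003, apex=11.271, x_land=59.374, impact vy=-15.014
  bounce: vy ← 0.86·15.014 = 12.912
Arc 3: start y=0.000, vy=12.912 → t=2.582, apex=8.336, x_land=86.929, impact vy=-12.912
  bounce: vy ← 0.86·12.912 = 11.104
Arc 4: start y=0.000, vy=11.104 → t=2.221, apex=6.165, x_land=110.625, impact vy=-11.104
  bounce: vy ← 0.86·11.104 = 9.550
Arc 5: start y=0.000, vy=9.550 → t=1.910, apex=4.560, x_land=131.004, impact vy=-9.550
  bounce: vy ← 0.86·9.550 = 8.213
Arc 6: start y=0.000, vy=8.213 → t=1.643, apex=3.372, x_land=148.530, impact vy=-8.213
  bounce: vy ← 0.86·8.213 = 7.063

1 2.562 15.239 27.335
2 3.003 11.271 59.374
3 2.582 8.336 86.929
4 2.221 6.165 110.625
5 1.910 4.560 131.004
6 1.643 3.372 148.530
final: 148.530 7.063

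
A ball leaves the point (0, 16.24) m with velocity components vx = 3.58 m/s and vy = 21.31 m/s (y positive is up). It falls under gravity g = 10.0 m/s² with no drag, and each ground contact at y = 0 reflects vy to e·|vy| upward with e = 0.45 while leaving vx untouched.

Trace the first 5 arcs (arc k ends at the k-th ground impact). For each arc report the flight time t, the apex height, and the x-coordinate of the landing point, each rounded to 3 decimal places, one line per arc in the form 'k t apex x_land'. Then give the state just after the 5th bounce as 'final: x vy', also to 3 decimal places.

1 4.922 38.946 17.620
2 2.512 7.887 26.613
3 1.130 1.597 30.659
4 0.509 0.323 32.480
5 0.229 0.065 33.300
final: 33.300 0.515

Arc 1: start y=16.240, vy=21.310 → t=4.922, apex=38.946, x_land=17.620, impact vy=-27.909
  bounce: vy ← 0.45·27.909 = 12.559
Arc 2: start y=0.000, vy=12.559 → t=2.512, apex=7.887, x_land=26.613, impact vy=-12.559
  bounce: vy ← 0.45·12.559 = 5.652
Arc 3: start y=0.000, vy=5.652 → t=1.130, apex=1.597, x_land=30.659, impact vy=-5.652
  bounce: vy ← 0.45·5.652 = 2.543
Arc 4: start y=0.000, vy=2.543 → t=0.509, apex=0.323, x_land=32.480, impact vy=-2.543
  bounce: vy ← 0.45·2.543 = 1.144
Arc 5: start y=0.000, vy=1.144 → t=0.229, apex=0.065, x_land=33.300, impact vy=-1.144
  bounce: vy ← 0.45·1.144 = 0.515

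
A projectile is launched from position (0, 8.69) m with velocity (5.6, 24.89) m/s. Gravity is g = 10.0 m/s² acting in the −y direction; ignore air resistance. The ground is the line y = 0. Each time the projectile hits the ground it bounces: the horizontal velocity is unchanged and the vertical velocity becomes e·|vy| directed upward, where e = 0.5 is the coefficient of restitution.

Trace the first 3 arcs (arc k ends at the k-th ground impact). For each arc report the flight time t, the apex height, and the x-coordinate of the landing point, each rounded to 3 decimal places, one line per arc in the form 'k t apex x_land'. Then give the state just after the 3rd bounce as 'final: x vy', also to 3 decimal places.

Arc 1: start y=8.690, vy=24.890 → t=5.306, apex=39.666, x_land=29.711, impact vy=-28.166
  bounce: vy ← 0.5·28.166 = 14.083
Arc 2: start y=0.000, vy=14.083 → t=2.817, apex=9.916, x_land=45.484, impact vy=-14.083
  bounce: vy ← 0.5·14.083 = 7.041
Arc 3: start y=0.000, vy=7.041 → t=1.408, apex=2.479, x_land=53.371, impact vy=-7.041
  bounce: vy ← 0.5·7.041 = 3.521

1 5.306 39.666 29.711
2 2.817 9.916 45.484
3 1.408 2.479 53.371
final: 53.371 3.521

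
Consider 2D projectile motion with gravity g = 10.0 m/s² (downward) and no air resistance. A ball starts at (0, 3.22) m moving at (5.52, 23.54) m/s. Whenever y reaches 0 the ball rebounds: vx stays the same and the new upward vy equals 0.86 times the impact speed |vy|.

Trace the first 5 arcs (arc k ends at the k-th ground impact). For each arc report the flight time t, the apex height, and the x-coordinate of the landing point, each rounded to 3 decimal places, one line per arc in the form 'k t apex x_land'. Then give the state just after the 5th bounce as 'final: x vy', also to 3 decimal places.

1 4.841 30.927 26.722
2 4.278 22.873 50.335
3 3.679 16.917 70.642
4 3.164 12.512 88.106
5 2.721 9.254 103.126
final: 103.126 11.700

Arc 1: start y=3.220, vy=23.540 → t=4.841, apex=30.927, x_land=26.722, impact vy=-24.870
  bounce: vy ← 0.86·24.870 = 21.388
Arc 2: start y=0.000, vy=21.388 → t=4.278, apex=22.873, x_land=50.335, impact vy=-21.388
  bounce: vy ← 0.86·21.388 = 18.394
Arc 3: start y=0.000, vy=18.394 → t=3.679, apex=16.917, x_land=70.642, impact vy=-18.394
  bounce: vy ← 0.86·18.394 = 15.819
Arc 4: start y=0.000, vy=15.819 → t=3.164, apex=12.512, x_land=88.106, impact vy=-15.819
  bounce: vy ← 0.86·15.819 = 13.604
Arc 5: start y=0.000, vy=13.604 → t=2.721, apex=9.254, x_land=103.126, impact vy=-13.604
  bounce: vy ← 0.86·13.604 = 11.700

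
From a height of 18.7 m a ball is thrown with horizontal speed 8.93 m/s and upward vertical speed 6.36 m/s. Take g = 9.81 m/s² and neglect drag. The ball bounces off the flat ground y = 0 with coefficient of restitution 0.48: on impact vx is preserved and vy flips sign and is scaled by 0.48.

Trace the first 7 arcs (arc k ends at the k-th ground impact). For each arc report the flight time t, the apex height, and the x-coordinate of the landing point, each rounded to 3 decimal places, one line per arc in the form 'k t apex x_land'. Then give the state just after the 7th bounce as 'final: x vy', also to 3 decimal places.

Arc 1: start y=18.700, vy=6.360 → t=2.706, apex=20.762, x_land=24.162, impact vy=-20.183
  bounce: vy ← 0.48·20.183 = 9.688
Arc 2: start y=0.000, vy=9.688 → t=1.975, apex=4.783, x_land=41.799, impact vy=-9.688
  bounce: vy ← 0.48·9.688 = 4.650
Arc 3: start y=0.000, vy=4.650 → t=0.948, apex=1.102, x_land=50.265, impact vy=-4.650
  bounce: vy ← 0.48·4.650 = 2.232
Arc 4: start y=0.000, vy=2.232 → t=0.455, apex=0.254, x_land=54.329, impact vy=-2.232
  bounce: vy ← 0.48·2.232 = 1.071
Arc 5: start y=0.000, vy=1.071 → t=0.218, apex=0.059, x_land=56.279, impact vy=-1.071
  bounce: vy ← 0.48·1.071 = 0.514
Arc 6: start y=0.000, vy=0.514 → t=0.105, apex=0.013, x_land=57.216, impact vy=-0.514
  bounce: vy ← 0.48·0.514 = 0.247
Arc 7: start y=0.000, vy=0.247 → t=0.050, apex=0.003, x_land=57.665, impact vy=-0.247
  bounce: vy ← 0.48·0.247 = 0.118

1 2.706 20.762 24.162
2 1.975 4.783 41.799
3 0.948 1.102 50.265
4 0.455 0.254 54.329
5 0.218 0.059 56.279
6 0.105 0.013 57.216
7 0.050 0.003 57.665
final: 57.665 0.118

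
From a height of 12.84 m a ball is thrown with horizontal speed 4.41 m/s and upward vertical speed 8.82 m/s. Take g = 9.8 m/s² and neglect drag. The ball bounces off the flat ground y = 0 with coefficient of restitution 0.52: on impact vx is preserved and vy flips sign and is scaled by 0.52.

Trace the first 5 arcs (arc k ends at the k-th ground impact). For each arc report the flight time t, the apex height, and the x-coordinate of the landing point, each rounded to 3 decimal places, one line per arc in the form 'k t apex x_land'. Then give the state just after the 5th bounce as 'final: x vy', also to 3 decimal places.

Arc 1: start y=12.840, vy=8.820 → t=2.752, apex=16.809, x_land=12.137, impact vy=-18.151
  bounce: vy ← 0.52·18.151 = 9.438
Arc 2: start y=0.000, vy=9.438 → t=1.926, apex=4.545, x_land=20.632, impact vy=-9.438
  bounce: vy ← 0.52·9.438 = 4.908
Arc 3: start y=0.000, vy=4.908 → t=1.002, apex=1.229, x_land=25.049, impact vy=-4.908
  bounce: vy ← 0.52·4.908 = 2.552
Arc 4: start y=0.000, vy=2.552 → t=0.521, apex=0.332, x_land=27.346, impact vy=-2.552
  bounce: vy ← 0.52·2.552 = 1.327
Arc 5: start y=0.000, vy=1.327 → t=0.271, apex=0.090, x_land=28.540, impact vy=-1.327
  bounce: vy ← 0.52·1.327 = 0.690

1 2.752 16.809 12.137
2 1.926 4.545 20.632
3 1.002 1.229 25.049
4 0.521 0.332 27.346
5 0.271 0.090 28.540
final: 28.540 0.690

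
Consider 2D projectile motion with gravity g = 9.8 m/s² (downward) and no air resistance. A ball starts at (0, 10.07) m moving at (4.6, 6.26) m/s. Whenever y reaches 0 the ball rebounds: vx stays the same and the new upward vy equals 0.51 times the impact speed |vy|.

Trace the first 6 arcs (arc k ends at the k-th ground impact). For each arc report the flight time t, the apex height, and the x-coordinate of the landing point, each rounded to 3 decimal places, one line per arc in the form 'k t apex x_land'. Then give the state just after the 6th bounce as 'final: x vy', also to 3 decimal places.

1 2.208 12.069 10.158
2 1.601 3.139 17.522
3 0.816 0.817 21.277
4 0.416 0.212 23.192
5 0.212 0.055 24.169
6 0.108 0.014 24.667
final: 24.667 0.271

Arc 1: start y=10.070, vy=6.260 → t=2.208, apex=12.069, x_land=10.158, impact vy=-15.380
  bounce: vy ← 0.51·15.380 = 7.844
Arc 2: start y=0.000, vy=7.844 → t=1.601, apex=3.139, x_land=17.522, impact vy=-7.844
  bounce: vy ← 0.51·7.844 = 4.000
Arc 3: start y=0.000, vy=4.000 → t=0.816, apex=0.817, x_land=21.277, impact vy=-4.000
  bounce: vy ← 0.51·4.000 = 2.040
Arc 4: start y=0.000, vy=2.040 → t=0.416, apex=0.212, x_land=23.192, impact vy=-2.040
  bounce: vy ← 0.51·2.040 = 1.041
Arc 5: start y=0.000, vy=1.041 → t=0.212, apex=0.055, x_land=24.169, impact vy=-1.041
  bounce: vy ← 0.51·1.041 = 0.531
Arc 6: start y=0.000, vy=0.531 → t=0.108, apex=0.014, x_land=24.667, impact vy=-0.531
  bounce: vy ← 0.51·0.531 = 0.271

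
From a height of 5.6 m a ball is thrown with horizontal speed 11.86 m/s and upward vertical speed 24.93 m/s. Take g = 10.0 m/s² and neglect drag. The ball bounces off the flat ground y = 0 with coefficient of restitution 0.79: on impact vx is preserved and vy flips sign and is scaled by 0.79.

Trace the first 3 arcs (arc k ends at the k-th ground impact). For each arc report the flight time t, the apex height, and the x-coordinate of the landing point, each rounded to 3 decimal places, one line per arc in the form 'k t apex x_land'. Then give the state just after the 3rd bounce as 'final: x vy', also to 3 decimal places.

1 5.201 36.675 61.688
2 4.279 22.889 112.439
3 3.381 14.285 152.532
final: 152.532 13.353

Arc 1: start y=5.600, vy=24.930 → t=5.201, apex=36.675, x_land=61.688, impact vy=-27.083
  bounce: vy ← 0.79·27.083 = 21.396
Arc 2: start y=0.000, vy=21.396 → t=4.279, apex=22.889, x_land=112.439, impact vy=-21.396
  bounce: vy ← 0.79·21.396 = 16.903
Arc 3: start y=0.000, vy=16.903 → t=3.381, apex=14.285, x_land=152.532, impact vy=-16.903
  bounce: vy ← 0.79·16.903 = 13.353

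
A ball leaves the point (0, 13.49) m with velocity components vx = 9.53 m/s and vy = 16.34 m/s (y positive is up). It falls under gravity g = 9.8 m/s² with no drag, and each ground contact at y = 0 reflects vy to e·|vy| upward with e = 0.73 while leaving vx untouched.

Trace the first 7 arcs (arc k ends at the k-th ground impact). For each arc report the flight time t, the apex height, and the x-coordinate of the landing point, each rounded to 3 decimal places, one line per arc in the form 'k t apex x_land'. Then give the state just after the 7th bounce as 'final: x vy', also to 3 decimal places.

Arc 1: start y=13.490, vy=16.340 → t=4.020, apex=27.112, x_land=38.307, impact vy=-23.052
  bounce: vy ← 0.73·23.052 = 16.828
Arc 2: start y=0.000, vy=16.828 → t=3.434, apex=14.448, x_land=71.036, impact vy=-16.828
  bounce: vy ← 0.73·16.828 = 12.284
Arc 3: start y=0.000, vy=12.284 → t=2.507, apex=7.699, x_land=94.928, impact vy=-12.284
  bounce: vy ← 0.73·12.284 = 8.968
Arc 4: start y=0.000, vy=8.968 → t=1.830, apex=4.103, x_land=112.369, impact vy=-8.968
  bounce: vy ← 0.73·8.968 = 6.546
Arc 5: start y=0.000, vy=6.546 → t=1.336, apex=2.186, x_land=125.101, impact vy=-6.546
  bounce: vy ← 0.73·6.546 = 4.779
Arc 6: start y=0.000, vy=4.779 → t=0.975, apex=1.165, x_land=134.395, impact vy=-4.779
  bounce: vy ← 0.73·4.779 = 3.489
Arc 7: start y=0.000, vy=3.489 → t=0.712, apex=0.621, x_land=141.180, impact vy=-3.489
  bounce: vy ← 0.73·3.489 = 2.547

1 4.020 27.112 38.307
2 3.434 14.448 71.036
3 2.507 7.699 94.928
4 1.830 4.103 112.369
5 1.336 2.186 125.101
6 0.975 1.165 134.395
7 0.712 0.621 141.180
final: 141.180 2.547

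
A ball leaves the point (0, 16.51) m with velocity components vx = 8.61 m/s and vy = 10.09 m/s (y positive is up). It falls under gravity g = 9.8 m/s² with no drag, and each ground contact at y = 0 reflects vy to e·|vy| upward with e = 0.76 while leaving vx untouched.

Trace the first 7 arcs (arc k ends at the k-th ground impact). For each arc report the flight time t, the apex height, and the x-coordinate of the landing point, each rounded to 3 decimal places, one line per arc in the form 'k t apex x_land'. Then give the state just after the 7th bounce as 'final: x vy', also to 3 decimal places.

1 3.134 21.704 26.986
2 3.199 12.536 54.529
3 2.431 7.241 75.462
4 1.848 4.182 91.372
5 1.404 2.416 103.463
6 1.067 1.395 112.652
7 0.811 0.806 119.636
final: 119.636 3.021

Arc 1: start y=16.510, vy=10.090 → t=3.134, apex=21.704, x_land=26.986, impact vy=-20.625
  bounce: vy ← 0.76·20.625 = 15.675
Arc 2: start y=0.000, vy=15.675 → t=3.199, apex=12.536, x_land=54.529, impact vy=-15.675
  bounce: vy ← 0.76·15.675 = 11.913
Arc 3: start y=0.000, vy=11.913 → t=2.431, apex=7.241, x_land=75.462, impact vy=-11.913
  bounce: vy ← 0.76·11.913 = 9.054
Arc 4: start y=0.000, vy=9.054 → t=1.848, apex=4.182, x_land=91.372, impact vy=-9.054
  bounce: vy ← 0.76·9.054 = 6.881
Arc 5: start y=0.000, vy=6.881 → t=1.404, apex=2.416, x_land=103.463, impact vy=-6.881
  bounce: vy ← 0.76·6.881 = 5.230
Arc 6: start y=0.000, vy=5.230 → t=1.067, apex=1.395, x_land=112.652, impact vy=-5.230
  bounce: vy ← 0.76·5.230 = 3.974
Arc 7: start y=0.000, vy=3.974 → t=0.811, apex=0.806, x_land=119.636, impact vy=-3.974
  bounce: vy ← 0.76·3.974 = 3.021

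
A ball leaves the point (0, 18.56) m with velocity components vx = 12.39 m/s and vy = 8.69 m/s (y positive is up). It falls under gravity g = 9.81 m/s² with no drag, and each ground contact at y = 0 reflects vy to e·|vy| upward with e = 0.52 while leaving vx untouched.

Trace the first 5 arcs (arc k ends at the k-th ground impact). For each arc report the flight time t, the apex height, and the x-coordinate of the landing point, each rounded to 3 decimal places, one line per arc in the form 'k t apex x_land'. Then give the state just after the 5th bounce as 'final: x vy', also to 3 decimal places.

Arc 1: start y=18.560, vy=8.690 → t=3.023, apex=22.409, x_land=37.458, impact vy=-20.968
  bounce: vy ← 0.52·20.968 = 10.903
Arc 2: start y=0.000, vy=10.903 → t=2.223, apex=6.059, x_land=65.000, impact vy=-10.903
  bounce: vy ← 0.52·10.903 = 5.670
Arc 3: start y=0.000, vy=5.670 → t=1.156, apex=1.638, x_land=79.322, impact vy=-5.670
  bounce: vy ← 0.52·5.670 = 2.948
Arc 4: start y=0.000, vy=2.948 → t=0.601, apex=0.443, x_land=86.769, impact vy=-2.948
  bounce: vy ← 0.52·2.948 = 1.533
Arc 5: start y=0.000, vy=1.533 → t=0.313, apex=0.120, x_land=90.642, impact vy=-1.533
  bounce: vy ← 0.52·1.533 = 0.797

1 3.023 22.409 37.458
2 2.223 6.059 65.000
3 1.156 1.638 79.322
4 0.601 0.443 86.769
5 0.313 0.120 90.642
final: 90.642 0.797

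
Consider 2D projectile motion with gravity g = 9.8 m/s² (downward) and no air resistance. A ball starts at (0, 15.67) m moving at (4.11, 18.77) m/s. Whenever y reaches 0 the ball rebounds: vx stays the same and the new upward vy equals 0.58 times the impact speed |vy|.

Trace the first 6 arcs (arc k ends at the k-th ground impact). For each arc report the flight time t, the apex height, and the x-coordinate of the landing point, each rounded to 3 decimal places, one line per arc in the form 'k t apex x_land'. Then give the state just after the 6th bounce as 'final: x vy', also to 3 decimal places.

1 4.536 33.645 18.642
2 3.040 11.318 31.135
3 1.763 3.807 38.380
4 1.023 1.281 42.583
5 0.593 0.431 45.021
6 0.344 0.145 46.434
final: 46.434 0.978

Arc 1: start y=15.670, vy=18.770 → t=4.536, apex=33.645, x_land=18.642, impact vy=-25.680
  bounce: vy ← 0.58·25.680 = 14.894
Arc 2: start y=0.000, vy=14.894 → t=3.040, apex=11.318, x_land=31.135, impact vy=-14.894
  bounce: vy ← 0.58·14.894 = 8.639
Arc 3: start y=0.000, vy=8.639 → t=1.763, apex=3.807, x_land=38.380, impact vy=-8.639
  bounce: vy ← 0.58·8.639 = 5.010
Arc 4: start y=0.000, vy=5.010 → t=1.023, apex=1.281, x_land=42.583, impact vy=-5.010
  bounce: vy ← 0.58·5.010 = 2.906
Arc 5: start y=0.000, vy=2.906 → t=0.593, apex=0.431, x_land=45.021, impact vy=-2.906
  bounce: vy ← 0.58·2.906 = 1.686
Arc 6: start y=0.000, vy=1.686 → t=0.344, apex=0.145, x_land=46.434, impact vy=-1.686
  bounce: vy ← 0.58·1.686 = 0.978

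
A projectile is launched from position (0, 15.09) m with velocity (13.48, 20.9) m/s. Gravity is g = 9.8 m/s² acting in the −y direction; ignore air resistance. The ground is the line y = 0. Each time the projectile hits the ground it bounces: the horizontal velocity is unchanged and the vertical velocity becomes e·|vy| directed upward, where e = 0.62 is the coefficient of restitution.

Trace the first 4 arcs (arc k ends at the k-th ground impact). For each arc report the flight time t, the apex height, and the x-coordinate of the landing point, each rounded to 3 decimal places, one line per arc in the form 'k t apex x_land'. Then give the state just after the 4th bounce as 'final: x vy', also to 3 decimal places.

1 4.895 37.376 65.978
2 3.425 14.367 112.143
3 2.123 5.523 140.765
4 1.316 2.123 158.511
final: 158.511 3.999

Arc 1: start y=15.090, vy=20.900 → t=4.895, apex=37.376, x_land=65.978, impact vy=-27.066
  bounce: vy ← 0.62·27.066 = 16.781
Arc 2: start y=0.000, vy=16.781 → t=3.425, apex=14.367, x_land=112.143, impact vy=-16.781
  bounce: vy ← 0.62·16.781 = 10.404
Arc 3: start y=0.000, vy=10.404 → t=2.123, apex=5.523, x_land=140.765, impact vy=-10.404
  bounce: vy ← 0.62·10.404 = 6.451
Arc 4: start y=0.000, vy=6.451 → t=1.316, apex=2.123, x_land=158.511, impact vy=-6.451
  bounce: vy ← 0.62·6.451 = 3.999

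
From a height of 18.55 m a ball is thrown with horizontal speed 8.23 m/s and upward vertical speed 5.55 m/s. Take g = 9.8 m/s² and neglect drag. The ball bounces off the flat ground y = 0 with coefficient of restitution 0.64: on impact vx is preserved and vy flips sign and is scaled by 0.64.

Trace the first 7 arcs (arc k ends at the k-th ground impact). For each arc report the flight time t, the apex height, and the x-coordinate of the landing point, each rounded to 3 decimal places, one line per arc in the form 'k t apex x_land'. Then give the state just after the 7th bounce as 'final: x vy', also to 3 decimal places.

1 2.593 20.122 21.338
2 2.594 8.242 42.686
3 1.660 3.376 56.348
4 1.062 1.383 65.092
5 0.680 0.566 70.688
6 0.435 0.232 74.269
7 0.279 0.095 76.562
final: 76.562 0.873

Arc 1: start y=18.550, vy=5.550 → t=2.593, apex=20.122, x_land=21.338, impact vy=-19.859
  bounce: vy ← 0.64·19.859 = 12.710
Arc 2: start y=0.000, vy=12.710 → t=2.594, apex=8.242, x_land=42.686, impact vy=-12.710
  bounce: vy ← 0.64·12.710 = 8.134
Arc 3: start y=0.000, vy=8.134 → t=1.660, apex=3.376, x_land=56.348, impact vy=-8.134
  bounce: vy ← 0.64·8.134 = 5.206
Arc 4: start y=0.000, vy=5.206 → t=1.062, apex=1.383, x_land=65.092, impact vy=-5.206
  bounce: vy ← 0.64·5.206 = 3.332
Arc 5: start y=0.000, vy=3.332 → t=0.680, apex=0.566, x_land=70.688, impact vy=-3.332
  bounce: vy ← 0.64·3.332 = 2.132
Arc 6: start y=0.000, vy=2.132 → t=0.435, apex=0.232, x_land=74.269, impact vy=-2.132
  bounce: vy ← 0.64·2.132 = 1.365
Arc 7: start y=0.000, vy=1.365 → t=0.279, apex=0.095, x_land=76.562, impact vy=-1.365
  bounce: vy ← 0.64·1.365 = 0.873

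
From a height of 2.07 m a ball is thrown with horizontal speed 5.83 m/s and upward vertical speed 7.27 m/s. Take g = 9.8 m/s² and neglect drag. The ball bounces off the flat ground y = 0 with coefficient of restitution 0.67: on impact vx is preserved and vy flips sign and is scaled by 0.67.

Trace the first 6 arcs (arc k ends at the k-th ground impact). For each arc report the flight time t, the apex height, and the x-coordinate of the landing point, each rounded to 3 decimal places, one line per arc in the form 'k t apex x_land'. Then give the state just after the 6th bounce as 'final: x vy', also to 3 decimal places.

1 1.728 4.767 10.075
2 1.322 2.140 17.780
3 0.885 0.961 22.943
4 0.593 0.431 26.401
5 0.397 0.194 28.719
6 0.266 0.087 30.271
final: 30.271 0.874

Arc 1: start y=2.070, vy=7.270 → t=1.728, apex=4.767, x_land=10.075, impact vy=-9.666
  bounce: vy ← 0.67·9.666 = 6.476
Arc 2: start y=0.000, vy=6.476 → t=1.322, apex=2.140, x_land=17.780, impact vy=-6.476
  bounce: vy ← 0.67·6.476 = 4.339
Arc 3: start y=0.000, vy=4.339 → t=0.885, apex=0.961, x_land=22.943, impact vy=-4.339
  bounce: vy ← 0.67·4.339 = 2.907
Arc 4: start y=0.000, vy=2.907 → t=0.593, apex=0.431, x_land=26.401, impact vy=-2.907
  bounce: vy ← 0.67·2.907 = 1.948
Arc 5: start y=0.000, vy=1.948 → t=0.397, apex=0.194, x_land=28.719, impact vy=-1.948
  bounce: vy ← 0.67·1.948 = 1.305
Arc 6: start y=0.000, vy=1.305 → t=0.266, apex=0.087, x_land=30.271, impact vy=-1.305
  bounce: vy ← 0.67·1.305 = 0.874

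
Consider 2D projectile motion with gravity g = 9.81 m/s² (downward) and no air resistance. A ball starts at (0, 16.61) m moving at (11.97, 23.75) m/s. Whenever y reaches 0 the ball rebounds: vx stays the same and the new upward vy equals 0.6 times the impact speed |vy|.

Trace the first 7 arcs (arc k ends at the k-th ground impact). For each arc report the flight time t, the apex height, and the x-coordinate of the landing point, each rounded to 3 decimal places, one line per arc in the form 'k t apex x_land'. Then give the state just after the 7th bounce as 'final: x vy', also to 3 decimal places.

Arc 1: start y=16.610, vy=23.750 → t=5.462, apex=45.359, x_land=65.380, impact vy=-29.832
  bounce: vy ← 0.6·29.832 = 17.899
Arc 2: start y=0.000, vy=17.899 → t=3.649, apex=16.329, x_land=109.061, impact vy=-17.899
  bounce: vy ← 0.6·17.899 = 10.740
Arc 3: start y=0.000, vy=10.740 → t=2.190, apex=5.879, x_land=135.269, impact vy=-10.740
  bounce: vy ← 0.6·10.740 = 6.444
Arc 4: start y=0.000, vy=6.444 → t=1.314, apex=2.116, x_land=150.994, impact vy=-6.444
  bounce: vy ← 0.6·6.444 = 3.866
Arc 5: start y=0.000, vy=3.866 → t=0.788, apex=0.762, x_land=160.429, impact vy=-3.866
  bounce: vy ← 0.6·3.866 = 2.320
Arc 6: start y=0.000, vy=2.320 → t=0.473, apex=0.274, x_land=166.090, impact vy=-2.320
  bounce: vy ← 0.6·2.320 = 1.392
Arc 7: start y=0.000, vy=1.392 → t=0.284, apex=0.099, x_land=169.487, impact vy=-1.392
  bounce: vy ← 0.6·1.392 = 0.835

1 5.462 45.359 65.380
2 3.649 16.329 109.061
3 2.190 5.879 135.269
4 1.314 2.116 150.994
5 0.788 0.762 160.429
6 0.473 0.274 166.090
7 0.284 0.099 169.487
final: 169.487 0.835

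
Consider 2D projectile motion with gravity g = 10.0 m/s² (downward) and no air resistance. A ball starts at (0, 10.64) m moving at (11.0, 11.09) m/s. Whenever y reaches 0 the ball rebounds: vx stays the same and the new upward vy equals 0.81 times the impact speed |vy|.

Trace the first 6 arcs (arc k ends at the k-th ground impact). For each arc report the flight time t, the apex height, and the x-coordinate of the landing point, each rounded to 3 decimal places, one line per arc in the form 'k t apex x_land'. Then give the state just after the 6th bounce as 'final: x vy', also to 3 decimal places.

1 2.941 16.789 32.356
2 2.969 11.016 65.010
3 2.405 7.227 91.460
4 1.948 4.742 112.885
5 1.578 3.111 130.239
6 1.278 2.041 144.295
final: 144.295 5.175

Arc 1: start y=10.640, vy=11.090 → t=2.941, apex=16.789, x_land=32.356, impact vy=-18.325
  bounce: vy ← 0.81·18.325 = 14.843
Arc 2: start y=0.000, vy=14.843 → t=2.969, apex=11.016, x_land=65.010, impact vy=-14.843
  bounce: vy ← 0.81·14.843 = 12.023
Arc 3: start y=0.000, vy=12.023 → t=2.405, apex=7.227, x_land=91.460, impact vy=-12.023
  bounce: vy ← 0.81·12.023 = 9.738
Arc 4: start y=0.000, vy=9.738 → t=1.948, apex=4.742, x_land=112.885, impact vy=-9.738
  bounce: vy ← 0.81·9.738 = 7.888
Arc 5: start y=0.000, vy=7.888 → t=1.578, apex=3.111, x_land=130.239, impact vy=-7.888
  bounce: vy ← 0.81·7.888 = 6.389
Arc 6: start y=0.000, vy=6.389 → t=1.278, apex=2.041, x_land=144.295, impact vy=-6.389
  bounce: vy ← 0.81·6.389 = 5.175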